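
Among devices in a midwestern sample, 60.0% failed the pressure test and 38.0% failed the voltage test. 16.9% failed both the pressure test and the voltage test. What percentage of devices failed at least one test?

81.1%

P(union) = 60.0 + 38.0 − 16.9 = 81.1%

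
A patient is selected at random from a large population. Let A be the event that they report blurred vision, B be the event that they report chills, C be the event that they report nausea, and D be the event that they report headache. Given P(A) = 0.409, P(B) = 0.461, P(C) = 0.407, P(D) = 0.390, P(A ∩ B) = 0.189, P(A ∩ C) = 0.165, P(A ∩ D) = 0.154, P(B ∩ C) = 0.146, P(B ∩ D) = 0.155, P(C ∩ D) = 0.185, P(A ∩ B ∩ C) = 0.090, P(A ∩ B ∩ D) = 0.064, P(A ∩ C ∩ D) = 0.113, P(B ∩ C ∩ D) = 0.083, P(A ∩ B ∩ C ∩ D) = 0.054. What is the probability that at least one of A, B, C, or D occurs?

Inclusion–exclusion gives
P(A ∪ B ∪ C ∪ D) = 0.409 + 0.461 + 0.407 + 0.390 − 0.189 − 0.165 − 0.154 − 0.146 − 0.155 − 0.185 + 0.090 + 0.064 + 0.113 + 0.083 − 0.054 = 0.969

0.969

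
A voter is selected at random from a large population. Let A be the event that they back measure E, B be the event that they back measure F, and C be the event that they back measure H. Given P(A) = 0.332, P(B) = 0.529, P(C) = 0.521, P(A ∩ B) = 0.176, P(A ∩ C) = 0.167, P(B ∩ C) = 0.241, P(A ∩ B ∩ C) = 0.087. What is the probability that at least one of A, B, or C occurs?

0.885

P(A ∪ B ∪ C) = 0.332 + 0.529 + 0.521 − 0.176 − 0.167 − 0.241 + 0.087 = 0.885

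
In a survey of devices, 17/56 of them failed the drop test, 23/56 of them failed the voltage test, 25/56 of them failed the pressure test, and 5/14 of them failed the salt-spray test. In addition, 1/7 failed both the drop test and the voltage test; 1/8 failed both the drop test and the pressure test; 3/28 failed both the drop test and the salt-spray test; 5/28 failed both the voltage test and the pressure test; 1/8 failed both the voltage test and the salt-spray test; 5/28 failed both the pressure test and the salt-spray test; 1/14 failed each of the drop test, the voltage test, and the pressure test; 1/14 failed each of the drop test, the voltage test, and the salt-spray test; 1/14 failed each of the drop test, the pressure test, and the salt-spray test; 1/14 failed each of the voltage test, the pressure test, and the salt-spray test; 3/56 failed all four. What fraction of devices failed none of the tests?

3/28

P(≥1) = 17/56 + 23/56 + 25/56 + 5/14 − 1/7 − 1/8 − 3/28 − 5/28 − 1/8 − 5/28 + 1/14 + 1/14 + 1/14 + 1/14 − 3/56 = 25/28
P(none) = 1 − 25/28 = 3/28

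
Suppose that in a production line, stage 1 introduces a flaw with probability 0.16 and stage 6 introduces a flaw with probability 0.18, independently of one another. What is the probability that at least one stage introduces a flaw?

P(none) = (1 − 0.16) × (1 − 0.18) = 0.84 × 0.82 = 0.6888
P(at least one) = 1 − 0.6888 = 0.3112

0.3112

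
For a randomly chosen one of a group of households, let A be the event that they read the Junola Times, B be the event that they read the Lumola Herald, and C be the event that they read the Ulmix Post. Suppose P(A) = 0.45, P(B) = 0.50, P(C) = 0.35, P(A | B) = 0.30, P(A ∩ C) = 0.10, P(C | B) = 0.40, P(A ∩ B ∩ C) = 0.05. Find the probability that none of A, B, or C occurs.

P(A ∩ B) = P(B)·P(A|B) = 0.50 × 0.30 = 0.15
P(B ∩ C) = P(B)·P(C|B) = 0.50 × 0.40 = 0.20
P(A ∪ B ∪ C) = 0.45 + 0.50 + 0.35 − 0.15 − 0.10 − 0.20 + 0.05 = 0.90
P(none) = 1 − 0.90 = 0.10

0.10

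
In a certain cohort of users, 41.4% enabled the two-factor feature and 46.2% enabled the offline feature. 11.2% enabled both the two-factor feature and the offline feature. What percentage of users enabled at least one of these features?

76.4%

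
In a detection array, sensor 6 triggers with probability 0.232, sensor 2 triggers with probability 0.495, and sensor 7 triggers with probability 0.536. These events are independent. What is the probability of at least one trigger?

Since the events are independent, P(none) is the product of the individual non-occurrence probabilities.
P(none) = (1 − 0.232) × (1 − 0.495) × (1 − 0.536) = 0.768 × 0.505 × 0.464 = 0.17995776
P(at least one) = 1 − 0.17995776 = 0.82004224

0.82004224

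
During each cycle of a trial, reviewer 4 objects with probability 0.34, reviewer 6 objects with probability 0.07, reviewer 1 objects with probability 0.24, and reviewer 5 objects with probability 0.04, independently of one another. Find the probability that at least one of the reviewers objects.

0.55217152

P(none) = (1 − 0.34) × (1 − 0.07) × (1 − 0.24) × (1 − 0.04) = 0.66 × 0.93 × 0.76 × 0.96 = 0.44782848
P(at least one) = 1 − 0.44782848 = 0.55217152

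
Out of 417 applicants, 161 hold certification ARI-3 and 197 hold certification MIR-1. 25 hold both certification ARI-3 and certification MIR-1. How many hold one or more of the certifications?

333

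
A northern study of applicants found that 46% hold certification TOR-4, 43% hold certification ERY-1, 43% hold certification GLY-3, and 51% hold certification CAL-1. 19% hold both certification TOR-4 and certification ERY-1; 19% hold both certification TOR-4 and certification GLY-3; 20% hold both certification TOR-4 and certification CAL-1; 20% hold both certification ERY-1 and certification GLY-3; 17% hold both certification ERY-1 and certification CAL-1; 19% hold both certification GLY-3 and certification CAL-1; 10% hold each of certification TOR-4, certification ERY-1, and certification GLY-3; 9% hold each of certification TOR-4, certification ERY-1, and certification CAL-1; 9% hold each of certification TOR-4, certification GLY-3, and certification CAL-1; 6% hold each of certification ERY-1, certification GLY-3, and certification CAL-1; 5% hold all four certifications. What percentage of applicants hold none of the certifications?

2%

By inclusion-exclusion,
P(union) = 46 + 43 + 43 + 51 − 19 − 19 − 20 − 20 − 17 − 19 + 10 + 9 + 9 + 6 − 5 = 98%
P(none) = 100% − 98% = 2%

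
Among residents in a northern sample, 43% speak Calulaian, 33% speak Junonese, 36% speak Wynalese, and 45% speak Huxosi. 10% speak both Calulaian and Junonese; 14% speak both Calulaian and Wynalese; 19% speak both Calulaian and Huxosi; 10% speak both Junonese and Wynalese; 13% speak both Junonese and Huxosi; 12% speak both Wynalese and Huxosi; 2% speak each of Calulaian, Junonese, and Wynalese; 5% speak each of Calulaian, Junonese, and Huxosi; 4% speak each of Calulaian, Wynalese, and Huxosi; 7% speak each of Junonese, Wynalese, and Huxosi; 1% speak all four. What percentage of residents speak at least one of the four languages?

P(union) = 43 + 33 + 36 + 45 − 10 − 14 − 19 − 10 − 13 − 12 + 2 + 5 + 4 + 7 − 1 = 96%

96%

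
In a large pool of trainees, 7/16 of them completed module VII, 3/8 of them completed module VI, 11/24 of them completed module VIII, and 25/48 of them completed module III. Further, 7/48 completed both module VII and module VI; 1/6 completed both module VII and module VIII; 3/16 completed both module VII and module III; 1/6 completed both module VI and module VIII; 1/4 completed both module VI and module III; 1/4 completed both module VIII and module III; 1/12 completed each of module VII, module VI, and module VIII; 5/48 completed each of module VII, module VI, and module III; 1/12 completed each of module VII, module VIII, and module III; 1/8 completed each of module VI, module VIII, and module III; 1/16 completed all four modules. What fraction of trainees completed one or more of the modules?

23/24

By inclusion-exclusion,
P(≥1) = 7/16 + 3/8 + 11/24 + 25/48 − 7/48 − 1/6 − 3/16 − 1/6 − 1/4 − 1/4 + 1/12 + 5/48 + 1/12 + 1/8 − 1/16 = 23/24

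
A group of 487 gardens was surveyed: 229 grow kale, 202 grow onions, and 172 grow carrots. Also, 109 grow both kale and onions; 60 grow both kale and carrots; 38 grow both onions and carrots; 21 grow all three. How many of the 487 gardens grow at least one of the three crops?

417

Apply inclusion-exclusion:
|at least one| = 229 + 202 + 172 − 109 − 60 − 38 + 21 = 417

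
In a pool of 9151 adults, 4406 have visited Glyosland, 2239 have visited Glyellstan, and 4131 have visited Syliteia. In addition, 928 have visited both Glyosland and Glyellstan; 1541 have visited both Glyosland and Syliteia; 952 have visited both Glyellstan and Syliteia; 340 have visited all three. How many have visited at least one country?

7695

N(≥1) = 4406 + 2239 + 4131 − 928 − 1541 − 952 + 340 = 7695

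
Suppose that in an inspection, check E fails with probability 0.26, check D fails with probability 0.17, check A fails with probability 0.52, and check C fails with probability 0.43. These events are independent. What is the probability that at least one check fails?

0.83195488

Since the events are independent, P(none) is the product of the individual non-occurrence probabilities.
P(none) = (1 − 0.26) × (1 − 0.17) × (1 − 0.52) × (1 − 0.43) = 0.74 × 0.83 × 0.48 × 0.57 = 0.16804512
P(at least one) = 1 − 0.16804512 = 0.83195488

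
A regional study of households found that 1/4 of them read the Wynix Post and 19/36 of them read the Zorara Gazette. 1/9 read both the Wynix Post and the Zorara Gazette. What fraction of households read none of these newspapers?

1/3

P(at least one) = 1/4 + 19/36 − 1/9 = 2/3
P(none) = 1 − 2/3 = 1/3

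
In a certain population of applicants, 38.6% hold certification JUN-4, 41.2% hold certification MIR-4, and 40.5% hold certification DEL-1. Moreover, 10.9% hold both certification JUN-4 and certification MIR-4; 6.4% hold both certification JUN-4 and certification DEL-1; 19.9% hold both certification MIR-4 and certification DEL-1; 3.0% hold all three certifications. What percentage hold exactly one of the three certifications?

54.9%

Using the inclusion–exclusion count for exactly one event:
P(exactly one) = 38.6 + 41.2 + 40.5 − 2·10.9 − 2·6.4 − 2·19.9 + 3·3.0 = 54.9%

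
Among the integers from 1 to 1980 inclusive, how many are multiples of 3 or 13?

762

floor(1980/3) + floor(1980/13) − floor(1980/39) = 660 + 152 − 50 = 762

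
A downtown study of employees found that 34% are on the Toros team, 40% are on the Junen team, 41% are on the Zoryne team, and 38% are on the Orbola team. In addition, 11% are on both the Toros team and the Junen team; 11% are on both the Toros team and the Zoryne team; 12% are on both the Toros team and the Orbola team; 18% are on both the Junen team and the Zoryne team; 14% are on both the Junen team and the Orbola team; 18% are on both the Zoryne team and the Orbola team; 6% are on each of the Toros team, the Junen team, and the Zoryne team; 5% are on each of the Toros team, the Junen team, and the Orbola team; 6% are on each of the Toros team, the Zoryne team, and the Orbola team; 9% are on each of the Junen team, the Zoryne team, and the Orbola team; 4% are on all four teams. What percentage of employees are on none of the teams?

9%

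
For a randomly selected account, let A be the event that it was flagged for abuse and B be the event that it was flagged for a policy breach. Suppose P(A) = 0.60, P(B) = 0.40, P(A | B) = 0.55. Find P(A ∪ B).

0.78

P(A ∩ B) = P(B)·P(A|B) = 0.40 × 0.55 = 0.22
By inclusion–exclusion:
P(A ∪ B) = 0.60 + 0.40 − 0.22 = 0.78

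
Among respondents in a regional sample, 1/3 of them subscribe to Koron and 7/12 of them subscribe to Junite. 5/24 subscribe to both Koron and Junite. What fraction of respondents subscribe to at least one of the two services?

By inclusion–exclusion:
P(union) = 1/3 + 7/12 − 5/24 = 17/24

17/24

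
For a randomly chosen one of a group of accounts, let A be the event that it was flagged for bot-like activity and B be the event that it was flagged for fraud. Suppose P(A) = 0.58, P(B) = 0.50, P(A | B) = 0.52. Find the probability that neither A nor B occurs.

P(A ∩ B) = P(B)·P(A|B) = 0.50 × 0.52 = 0.26
Apply inclusion-exclusion:
P(A ∪ B) = 0.58 + 0.50 − 0.26 = 0.82
P(none) = 1 − 0.82 = 0.18

0.18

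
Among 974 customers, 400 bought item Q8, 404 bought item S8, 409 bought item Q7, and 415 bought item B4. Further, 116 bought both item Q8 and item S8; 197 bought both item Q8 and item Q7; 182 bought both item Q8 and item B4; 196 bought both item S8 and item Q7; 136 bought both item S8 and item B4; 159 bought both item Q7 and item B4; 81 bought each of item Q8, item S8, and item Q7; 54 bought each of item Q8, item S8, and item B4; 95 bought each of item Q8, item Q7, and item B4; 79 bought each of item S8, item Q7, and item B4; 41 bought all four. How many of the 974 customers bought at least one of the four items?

By inclusion–exclusion:
N(≥1) = 400 + 404 + 409 + 415 − 116 − 197 − 182 − 196 − 136 − 159 + 81 + 54 + 95 + 79 − 41 = 910

910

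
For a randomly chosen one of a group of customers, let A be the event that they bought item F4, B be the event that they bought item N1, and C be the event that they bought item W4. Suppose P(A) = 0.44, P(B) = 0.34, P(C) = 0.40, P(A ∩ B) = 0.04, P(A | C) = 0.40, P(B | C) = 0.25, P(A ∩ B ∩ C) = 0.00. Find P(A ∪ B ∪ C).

P(A ∩ C) = P(C)·P(A|C) = 0.40 × 0.40 = 0.16
P(B ∩ C) = P(C)·P(B|C) = 0.40 × 0.25 = 0.10
P(A ∪ B ∪ C) = 0.44 + 0.34 + 0.40 − 0.04 − 0.16 − 0.10 + 0.00 = 0.88

0.88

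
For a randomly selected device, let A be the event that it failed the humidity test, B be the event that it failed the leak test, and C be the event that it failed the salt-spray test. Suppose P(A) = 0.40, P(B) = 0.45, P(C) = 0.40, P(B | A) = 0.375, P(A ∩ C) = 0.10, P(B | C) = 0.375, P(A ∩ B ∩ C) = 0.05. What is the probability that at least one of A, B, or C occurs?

0.90

P(A ∩ B) = P(A)·P(B|A) = 0.40 × 0.375 = 0.15
P(B ∩ C) = P(C)·P(B|C) = 0.40 × 0.375 = 0.15
By inclusion-exclusion,
P(A ∪ B ∪ C) = 0.40 + 0.45 + 0.40 − 0.15 − 0.10 − 0.15 + 0.05 = 0.90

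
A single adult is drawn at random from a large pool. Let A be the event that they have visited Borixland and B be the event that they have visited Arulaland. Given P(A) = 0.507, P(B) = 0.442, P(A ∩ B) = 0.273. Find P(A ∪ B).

By inclusion-exclusion,
P(A ∪ B) = 0.507 + 0.442 − 0.273 = 0.676

0.676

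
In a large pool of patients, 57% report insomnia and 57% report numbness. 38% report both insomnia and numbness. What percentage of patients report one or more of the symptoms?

P(union) = 57 + 57 − 38 = 76%

76%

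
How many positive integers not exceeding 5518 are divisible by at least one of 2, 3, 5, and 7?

2759 + 1839 + 1103 + 788 − 919 − 551 − 394 − 367 − 262 − 157 + 183 + 131 + 78 + 52 − 26 = 4257

4257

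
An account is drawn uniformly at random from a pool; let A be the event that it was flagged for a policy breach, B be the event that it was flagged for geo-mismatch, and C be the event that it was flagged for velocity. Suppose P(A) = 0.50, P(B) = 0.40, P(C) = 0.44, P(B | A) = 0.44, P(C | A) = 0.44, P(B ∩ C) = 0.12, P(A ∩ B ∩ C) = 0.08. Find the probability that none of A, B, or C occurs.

0.14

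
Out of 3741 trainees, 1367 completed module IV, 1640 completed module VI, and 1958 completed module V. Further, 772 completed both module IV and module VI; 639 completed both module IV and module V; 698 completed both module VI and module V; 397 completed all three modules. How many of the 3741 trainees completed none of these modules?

488

By inclusion-exclusion,
|union| = 1367 + 1640 + 1958 − 772 − 639 − 698 + 397 = 3253
None: 3741 − 3253 = 488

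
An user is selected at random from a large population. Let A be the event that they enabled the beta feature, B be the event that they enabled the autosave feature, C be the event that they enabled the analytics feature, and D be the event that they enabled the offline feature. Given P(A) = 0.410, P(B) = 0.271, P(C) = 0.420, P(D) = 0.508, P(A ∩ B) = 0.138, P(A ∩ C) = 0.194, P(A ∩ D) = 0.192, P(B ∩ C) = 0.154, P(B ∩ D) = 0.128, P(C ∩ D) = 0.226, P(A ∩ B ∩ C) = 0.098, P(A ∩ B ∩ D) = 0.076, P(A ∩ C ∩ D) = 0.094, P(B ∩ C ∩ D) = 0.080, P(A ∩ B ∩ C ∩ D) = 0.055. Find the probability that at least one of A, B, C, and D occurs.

Inclusion–exclusion gives
P(A ∪ B ∪ C ∪ D) = 0.410 + 0.271 + 0.420 + 0.508 − 0.138 − 0.194 − 0.192 − 0.154 − 0.128 − 0.226 + 0.098 + 0.076 + 0.094 + 0.080 − 0.055 = 0.870

0.870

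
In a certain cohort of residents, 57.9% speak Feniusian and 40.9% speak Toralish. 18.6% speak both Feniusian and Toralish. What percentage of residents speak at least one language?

P(union) = 57.9 + 40.9 − 18.6 = 80.2%

80.2%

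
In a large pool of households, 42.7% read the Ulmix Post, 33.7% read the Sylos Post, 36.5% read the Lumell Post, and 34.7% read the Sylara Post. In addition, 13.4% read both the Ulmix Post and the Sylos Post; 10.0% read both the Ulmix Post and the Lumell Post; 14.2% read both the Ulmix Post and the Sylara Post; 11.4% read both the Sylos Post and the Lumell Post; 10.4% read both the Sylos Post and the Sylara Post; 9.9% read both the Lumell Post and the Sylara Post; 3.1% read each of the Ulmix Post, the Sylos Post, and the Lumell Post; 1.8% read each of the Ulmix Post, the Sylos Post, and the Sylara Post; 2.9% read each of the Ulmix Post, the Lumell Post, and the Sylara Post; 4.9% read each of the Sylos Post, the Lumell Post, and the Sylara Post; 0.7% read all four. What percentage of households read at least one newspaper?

90.3%

Apply inclusion-exclusion:
P(≥1) = 42.7 + 33.7 + 36.5 + 34.7 − 13.4 − 10.0 − 14.2 − 11.4 − 10.4 − 9.9 + 3.1 + 1.8 + 2.9 + 4.9 − 0.7 = 90.3%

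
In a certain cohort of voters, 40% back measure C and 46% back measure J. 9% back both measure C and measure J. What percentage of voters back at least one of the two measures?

Using inclusion–exclusion:
P(union) = 40 + 46 − 9 = 77%

77%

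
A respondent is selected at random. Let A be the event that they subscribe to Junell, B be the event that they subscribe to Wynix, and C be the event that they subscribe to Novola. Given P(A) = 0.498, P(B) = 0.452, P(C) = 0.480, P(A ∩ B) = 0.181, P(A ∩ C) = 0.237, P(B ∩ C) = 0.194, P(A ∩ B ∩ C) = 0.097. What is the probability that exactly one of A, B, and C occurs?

P(exactly one) = 0.498 + 0.452 + 0.480 − 2·0.181 − 2·0.237 − 2·0.194 + 3·0.097 = 0.497

0.497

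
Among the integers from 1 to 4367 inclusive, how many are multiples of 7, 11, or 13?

Using inclusion–exclusion:
floor(4367/7) + floor(4367/11) + floor(4367/13) − floor(4367/77) − floor(4367/91) − floor(4367/143) + floor(4367/1001) = 623 + 397 + 335 − 56 − 47 − 30 + 4 = 1226

1226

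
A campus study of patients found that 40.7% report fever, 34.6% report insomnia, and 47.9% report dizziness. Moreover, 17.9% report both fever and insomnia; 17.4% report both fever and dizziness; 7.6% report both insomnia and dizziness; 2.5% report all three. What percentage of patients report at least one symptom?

By inclusion–exclusion:
P(union) = 40.7 + 34.6 + 47.9 − 17.9 − 17.4 − 7.6 + 2.5 = 82.8%

82.8%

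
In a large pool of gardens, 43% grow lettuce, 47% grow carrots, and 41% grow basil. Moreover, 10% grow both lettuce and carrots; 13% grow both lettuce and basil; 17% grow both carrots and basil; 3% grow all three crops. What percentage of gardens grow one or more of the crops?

94%

P(union) = 43 + 47 + 41 − 10 − 13 − 17 + 3 = 94%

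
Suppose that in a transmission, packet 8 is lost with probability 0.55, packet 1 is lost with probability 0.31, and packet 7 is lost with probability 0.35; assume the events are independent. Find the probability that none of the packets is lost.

P(none) = (1 − 0.55) × (1 − 0.31) × (1 − 0.35) = 0.45 × 0.69 × 0.65 = 0.201825

0.201825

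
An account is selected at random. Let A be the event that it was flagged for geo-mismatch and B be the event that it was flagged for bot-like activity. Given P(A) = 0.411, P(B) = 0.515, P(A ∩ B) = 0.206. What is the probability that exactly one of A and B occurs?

P(exactly one) = 0.411 + 0.515 − 2·0.206 = 0.514

0.514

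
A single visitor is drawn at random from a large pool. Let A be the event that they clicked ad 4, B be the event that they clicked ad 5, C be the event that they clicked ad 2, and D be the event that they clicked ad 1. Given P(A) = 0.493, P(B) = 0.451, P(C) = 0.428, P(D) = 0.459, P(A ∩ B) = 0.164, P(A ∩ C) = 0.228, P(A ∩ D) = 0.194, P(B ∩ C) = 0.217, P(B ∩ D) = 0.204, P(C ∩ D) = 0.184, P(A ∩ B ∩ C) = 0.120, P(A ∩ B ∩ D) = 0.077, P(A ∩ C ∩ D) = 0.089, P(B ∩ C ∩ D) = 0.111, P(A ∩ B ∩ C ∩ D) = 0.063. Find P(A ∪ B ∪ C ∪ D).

0.974

By inclusion-exclusion,
P(A ∪ B ∪ C ∪ D) = 0.493 + 0.451 + 0.428 + 0.459 − 0.164 − 0.228 − 0.194 − 0.217 − 0.204 − 0.184 + 0.120 + 0.077 + 0.089 + 0.111 − 0.063 = 0.974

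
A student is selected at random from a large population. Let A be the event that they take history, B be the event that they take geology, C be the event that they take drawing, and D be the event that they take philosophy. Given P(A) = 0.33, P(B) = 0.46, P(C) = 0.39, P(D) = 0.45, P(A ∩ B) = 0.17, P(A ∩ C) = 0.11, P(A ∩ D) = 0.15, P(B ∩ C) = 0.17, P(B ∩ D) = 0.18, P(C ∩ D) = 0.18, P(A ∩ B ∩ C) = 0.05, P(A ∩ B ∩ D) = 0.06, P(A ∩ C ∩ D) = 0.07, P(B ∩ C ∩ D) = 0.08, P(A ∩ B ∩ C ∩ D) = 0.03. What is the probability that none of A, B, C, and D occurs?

0.10

Apply inclusion-exclusion:
P(A ∪ B ∪ C ∪ D) = 0.33 + 0.46 + 0.39 + 0.45 − 0.17 − 0.11 − 0.15 − 0.17 − 0.18 − 0.18 + 0.05 + 0.06 + 0.07 + 0.08 − 0.03 = 0.90
P(none) = 1 − 0.90 = 0.10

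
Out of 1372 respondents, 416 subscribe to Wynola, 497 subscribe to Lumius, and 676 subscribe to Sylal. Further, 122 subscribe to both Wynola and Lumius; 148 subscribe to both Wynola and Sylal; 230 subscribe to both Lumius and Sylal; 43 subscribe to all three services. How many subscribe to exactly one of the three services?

By inclusion–exclusion (exactly-one form):
N(exactly one) = 416 + 497 + 676 − 2·122 − 2·148 − 2·230 + 3·43 = 718

718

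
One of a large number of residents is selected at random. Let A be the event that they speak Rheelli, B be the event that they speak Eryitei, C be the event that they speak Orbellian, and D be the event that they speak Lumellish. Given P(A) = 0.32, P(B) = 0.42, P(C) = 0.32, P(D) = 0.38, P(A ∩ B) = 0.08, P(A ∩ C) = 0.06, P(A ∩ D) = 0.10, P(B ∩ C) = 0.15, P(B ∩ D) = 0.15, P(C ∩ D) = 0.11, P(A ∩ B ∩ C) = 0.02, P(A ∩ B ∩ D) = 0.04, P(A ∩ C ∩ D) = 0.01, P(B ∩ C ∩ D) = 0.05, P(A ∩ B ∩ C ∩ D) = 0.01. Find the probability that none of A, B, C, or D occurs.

0.10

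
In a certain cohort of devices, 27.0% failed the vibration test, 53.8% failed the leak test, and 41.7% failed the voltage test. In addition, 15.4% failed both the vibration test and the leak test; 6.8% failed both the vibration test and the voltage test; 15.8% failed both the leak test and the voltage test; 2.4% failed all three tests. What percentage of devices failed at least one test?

86.9%

By inclusion-exclusion,
P(at least one) = 27.0 + 53.8 + 41.7 − 15.4 − 6.8 − 15.8 + 2.4 = 86.9%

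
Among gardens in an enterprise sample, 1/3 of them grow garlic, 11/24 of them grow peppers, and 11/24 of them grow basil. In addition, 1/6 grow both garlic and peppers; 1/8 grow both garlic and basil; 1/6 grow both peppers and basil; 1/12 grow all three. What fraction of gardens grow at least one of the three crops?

7/8

P(at least one) = 1/3 + 11/24 + 11/24 − 1/6 − 1/8 − 1/6 + 1/12 = 7/8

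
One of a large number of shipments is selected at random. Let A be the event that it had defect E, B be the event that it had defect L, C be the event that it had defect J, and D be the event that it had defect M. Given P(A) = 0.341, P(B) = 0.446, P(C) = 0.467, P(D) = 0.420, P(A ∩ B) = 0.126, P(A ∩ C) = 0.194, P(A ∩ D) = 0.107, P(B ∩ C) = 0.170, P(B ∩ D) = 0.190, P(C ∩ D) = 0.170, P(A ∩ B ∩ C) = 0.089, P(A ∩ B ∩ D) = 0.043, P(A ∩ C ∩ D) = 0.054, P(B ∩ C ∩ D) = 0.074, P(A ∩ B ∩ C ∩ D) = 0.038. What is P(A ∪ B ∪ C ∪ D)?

0.939

By inclusion-exclusion,
P(A ∪ B ∪ C ∪ D) = 0.341 + 0.446 + 0.467 + 0.420 − 0.126 − 0.194 − 0.107 − 0.170 − 0.190 − 0.170 + 0.089 + 0.043 + 0.054 + 0.074 − 0.038 = 0.939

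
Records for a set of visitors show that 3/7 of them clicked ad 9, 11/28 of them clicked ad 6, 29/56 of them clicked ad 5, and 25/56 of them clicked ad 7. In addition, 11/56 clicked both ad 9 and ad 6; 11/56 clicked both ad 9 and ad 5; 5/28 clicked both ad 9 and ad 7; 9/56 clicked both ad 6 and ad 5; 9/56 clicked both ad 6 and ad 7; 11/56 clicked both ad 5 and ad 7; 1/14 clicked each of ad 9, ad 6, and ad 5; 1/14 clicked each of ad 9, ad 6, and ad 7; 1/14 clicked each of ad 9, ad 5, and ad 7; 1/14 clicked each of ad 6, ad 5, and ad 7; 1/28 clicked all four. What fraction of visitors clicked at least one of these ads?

By inclusion-exclusion,
P(≥1) = 3/7 + 11/28 + 29/56 + 25/56 − 11/56 − 11/56 − 5/28 − 9/56 − 9/56 − 11/56 + 1/14 + 1/14 + 1/14 + 1/14 − 1/28 = 53/56

53/56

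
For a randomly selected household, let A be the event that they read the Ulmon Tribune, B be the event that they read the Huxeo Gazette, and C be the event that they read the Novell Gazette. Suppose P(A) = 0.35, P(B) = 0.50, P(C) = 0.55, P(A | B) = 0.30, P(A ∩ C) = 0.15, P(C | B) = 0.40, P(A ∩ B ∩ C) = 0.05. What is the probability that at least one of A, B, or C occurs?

0.95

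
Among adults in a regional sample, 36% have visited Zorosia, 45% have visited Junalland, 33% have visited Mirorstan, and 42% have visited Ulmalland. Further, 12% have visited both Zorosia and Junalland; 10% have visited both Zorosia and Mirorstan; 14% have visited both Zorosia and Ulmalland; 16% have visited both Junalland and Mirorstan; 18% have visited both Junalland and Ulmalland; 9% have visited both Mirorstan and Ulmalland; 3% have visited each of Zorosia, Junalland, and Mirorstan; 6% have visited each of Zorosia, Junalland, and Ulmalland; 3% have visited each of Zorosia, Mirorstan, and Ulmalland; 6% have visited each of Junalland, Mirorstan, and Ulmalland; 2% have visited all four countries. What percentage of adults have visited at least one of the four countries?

By inclusion-exclusion,
P(at least one) = 36 + 45 + 33 + 42 − 12 − 10 − 14 − 16 − 18 − 9 + 3 + 6 + 3 + 6 − 2 = 93%

93%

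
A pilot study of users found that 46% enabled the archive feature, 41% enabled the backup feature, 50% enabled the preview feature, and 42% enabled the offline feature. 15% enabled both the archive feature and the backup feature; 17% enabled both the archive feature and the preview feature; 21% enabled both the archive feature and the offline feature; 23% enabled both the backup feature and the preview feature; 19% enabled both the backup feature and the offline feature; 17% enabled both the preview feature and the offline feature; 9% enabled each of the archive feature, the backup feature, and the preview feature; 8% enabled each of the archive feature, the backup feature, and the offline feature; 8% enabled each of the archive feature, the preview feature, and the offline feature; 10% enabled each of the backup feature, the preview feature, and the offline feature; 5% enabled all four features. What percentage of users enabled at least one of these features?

97%

Inclusion–exclusion gives
P(≥1) = 46 + 41 + 50 + 42 − 15 − 17 − 21 − 23 − 19 − 17 + 9 + 8 + 8 + 10 − 5 = 97%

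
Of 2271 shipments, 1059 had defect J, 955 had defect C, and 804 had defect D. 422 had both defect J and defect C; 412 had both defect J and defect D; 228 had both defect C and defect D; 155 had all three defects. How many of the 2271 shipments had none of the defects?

Using inclusion–exclusion:
N(≥1) = 1059 + 955 + 804 − 422 − 412 − 228 + 155 = 1911
None: 2271 − 1911 = 360

360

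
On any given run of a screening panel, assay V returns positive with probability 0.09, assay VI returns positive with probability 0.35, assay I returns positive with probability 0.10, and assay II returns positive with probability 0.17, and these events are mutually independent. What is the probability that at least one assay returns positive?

P(none) = (1 − 0.09) × (1 − 0.35) × (1 − 0.10) × (1 − 0.17) = 0.91 × 0.65 × 0.90 × 0.83 = 0.4418505
P(at least one) = 1 − 0.4418505 = 0.5581495

0.5581495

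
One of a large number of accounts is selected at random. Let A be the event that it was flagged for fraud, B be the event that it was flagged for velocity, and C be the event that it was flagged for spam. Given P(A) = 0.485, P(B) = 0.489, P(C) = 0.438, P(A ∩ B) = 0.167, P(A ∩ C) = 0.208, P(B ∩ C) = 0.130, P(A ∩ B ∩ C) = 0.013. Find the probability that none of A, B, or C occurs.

0.080

P(A ∪ B ∪ C) = 0.485 + 0.489 + 0.438 − 0.167 − 0.208 − 0.130 + 0.013 = 0.920
P(none) = 1 − 0.920 = 0.080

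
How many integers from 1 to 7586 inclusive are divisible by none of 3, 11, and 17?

4327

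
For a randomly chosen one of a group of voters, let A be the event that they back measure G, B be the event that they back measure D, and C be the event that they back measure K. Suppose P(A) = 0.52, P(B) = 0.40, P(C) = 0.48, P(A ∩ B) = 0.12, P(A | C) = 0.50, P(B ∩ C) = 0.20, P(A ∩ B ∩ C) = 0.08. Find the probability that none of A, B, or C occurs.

0.08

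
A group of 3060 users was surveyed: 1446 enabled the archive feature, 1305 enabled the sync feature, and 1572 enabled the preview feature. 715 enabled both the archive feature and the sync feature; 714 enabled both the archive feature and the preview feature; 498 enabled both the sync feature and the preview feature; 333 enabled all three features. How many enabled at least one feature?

2729

Inclusion–exclusion gives
|at least one| = 1446 + 1305 + 1572 − 715 − 714 − 498 + 333 = 2729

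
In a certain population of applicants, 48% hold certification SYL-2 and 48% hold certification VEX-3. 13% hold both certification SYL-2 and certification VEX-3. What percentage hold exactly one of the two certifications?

By inclusion–exclusion (exactly-one form):
P(exactly one) = 48 + 48 − 2·13 = 70%

70%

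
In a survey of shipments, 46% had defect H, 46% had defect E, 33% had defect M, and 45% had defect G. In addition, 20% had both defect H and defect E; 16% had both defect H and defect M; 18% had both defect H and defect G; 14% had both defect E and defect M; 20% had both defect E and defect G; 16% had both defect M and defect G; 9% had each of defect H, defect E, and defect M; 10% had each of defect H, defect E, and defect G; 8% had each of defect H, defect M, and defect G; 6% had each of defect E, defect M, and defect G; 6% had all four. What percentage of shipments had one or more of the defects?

By inclusion–exclusion:
P(at least one) = 46 + 46 + 33 + 45 − 20 − 16 − 18 − 14 − 20 − 16 + 9 + 10 + 8 + 6 − 6 = 93%

93%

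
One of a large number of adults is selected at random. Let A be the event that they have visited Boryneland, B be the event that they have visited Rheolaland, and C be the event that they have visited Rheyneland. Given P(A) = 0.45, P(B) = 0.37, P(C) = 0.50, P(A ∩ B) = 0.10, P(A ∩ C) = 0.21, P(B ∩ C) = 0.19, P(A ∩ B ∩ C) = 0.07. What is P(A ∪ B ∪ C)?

0.89

By inclusion–exclusion:
P(A ∪ B ∪ C) = 0.45 + 0.37 + 0.50 − 0.10 − 0.21 − 0.19 + 0.07 = 0.89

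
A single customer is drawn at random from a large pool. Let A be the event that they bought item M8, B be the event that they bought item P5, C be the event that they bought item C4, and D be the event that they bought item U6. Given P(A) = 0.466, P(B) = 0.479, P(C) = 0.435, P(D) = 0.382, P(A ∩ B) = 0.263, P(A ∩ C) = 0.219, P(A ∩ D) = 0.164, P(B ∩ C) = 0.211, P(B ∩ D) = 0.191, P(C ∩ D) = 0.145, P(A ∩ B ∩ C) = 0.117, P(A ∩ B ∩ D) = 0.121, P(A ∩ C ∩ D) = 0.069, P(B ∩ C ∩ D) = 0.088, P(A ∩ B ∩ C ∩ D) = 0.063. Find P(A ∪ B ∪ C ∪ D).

0.901

P(A ∪ B ∪ C ∪ D) = 0.466 + 0.479 + 0.435 + 0.382 − 0.263 − 0.219 − 0.164 − 0.211 − 0.191 − 0.145 + 0.117 + 0.121 + 0.069 + 0.088 − 0.063 = 0.901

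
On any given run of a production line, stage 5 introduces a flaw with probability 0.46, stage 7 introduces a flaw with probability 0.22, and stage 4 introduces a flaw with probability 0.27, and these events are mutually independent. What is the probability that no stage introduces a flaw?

0.307476

P(none) = (1 − 0.46) × (1 − 0.22) × (1 − 0.27) = 0.54 × 0.78 × 0.73 = 0.307476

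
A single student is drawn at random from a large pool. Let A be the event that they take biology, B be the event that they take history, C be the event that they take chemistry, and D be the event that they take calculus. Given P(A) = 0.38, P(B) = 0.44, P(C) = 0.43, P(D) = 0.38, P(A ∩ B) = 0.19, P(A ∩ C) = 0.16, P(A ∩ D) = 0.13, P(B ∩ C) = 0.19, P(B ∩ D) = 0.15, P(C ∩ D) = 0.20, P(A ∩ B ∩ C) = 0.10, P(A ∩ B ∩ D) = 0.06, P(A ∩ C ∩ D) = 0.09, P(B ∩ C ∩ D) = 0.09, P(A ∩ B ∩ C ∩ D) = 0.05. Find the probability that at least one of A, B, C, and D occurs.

Inclusion–exclusion gives
P(A ∪ B ∪ C ∪ D) = 0.38 + 0.44 + 0.43 + 0.38 − 0.19 − 0.16 − 0.13 − 0.19 − 0.15 − 0.20 + 0.10 + 0.06 + 0.09 + 0.09 − 0.05 = 0.90

0.90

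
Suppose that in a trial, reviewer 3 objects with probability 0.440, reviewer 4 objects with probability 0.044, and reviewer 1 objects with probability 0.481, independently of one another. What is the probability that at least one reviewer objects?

P(none) = (1 − 0.440) × (1 − 0.044) × (1 − 0.481) = 0.560 × 0.956 × 0.519 = 0.27785184
P(at least one) = 1 − 0.27785184 = 0.72214816

0.72214816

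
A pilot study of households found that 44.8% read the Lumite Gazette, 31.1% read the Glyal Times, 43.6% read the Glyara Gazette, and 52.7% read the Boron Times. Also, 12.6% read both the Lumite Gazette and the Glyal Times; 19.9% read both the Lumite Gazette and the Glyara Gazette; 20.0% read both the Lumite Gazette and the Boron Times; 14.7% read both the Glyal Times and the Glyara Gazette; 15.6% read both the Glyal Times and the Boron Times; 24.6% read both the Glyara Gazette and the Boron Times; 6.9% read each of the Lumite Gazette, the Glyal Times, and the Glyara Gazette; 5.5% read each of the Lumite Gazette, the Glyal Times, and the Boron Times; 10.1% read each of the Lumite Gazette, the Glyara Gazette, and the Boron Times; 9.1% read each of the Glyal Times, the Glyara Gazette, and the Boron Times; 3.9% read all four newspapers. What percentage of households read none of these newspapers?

7.5%

By inclusion–exclusion:
P(at least one) = 44.8 + 31.1 + 43.6 + 52.7 − 12.6 − 19.9 − 20.0 − 14.7 − 15.6 − 24.6 + 6.9 + 5.5 + 10.1 + 9.1 − 3.9 = 92.5%
P(none) = 100% − 92.5% = 7.5%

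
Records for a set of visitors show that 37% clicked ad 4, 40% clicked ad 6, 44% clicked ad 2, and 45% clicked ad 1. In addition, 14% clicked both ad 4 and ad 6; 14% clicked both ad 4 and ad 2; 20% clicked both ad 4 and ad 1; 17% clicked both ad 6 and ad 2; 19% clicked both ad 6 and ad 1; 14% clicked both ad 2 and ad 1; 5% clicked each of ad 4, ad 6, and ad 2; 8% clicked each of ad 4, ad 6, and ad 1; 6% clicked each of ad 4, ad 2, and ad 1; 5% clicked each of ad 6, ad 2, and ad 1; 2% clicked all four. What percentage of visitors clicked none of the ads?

P(≥1) = 37 + 40 + 44 + 45 − 14 − 14 − 20 − 17 − 19 − 14 + 5 + 8 + 6 + 5 − 2 = 90%
P(none) = 100% − 90% = 10%

10%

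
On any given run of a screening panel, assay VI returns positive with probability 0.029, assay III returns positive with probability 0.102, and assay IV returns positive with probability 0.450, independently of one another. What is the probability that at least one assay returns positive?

P(none) = (1 − 0.029) × (1 − 0.102) × (1 − 0.450) = 0.971 × 0.898 × 0.550 = 0.4795769
P(at least one) = 1 − 0.4795769 = 0.5204231

0.5204231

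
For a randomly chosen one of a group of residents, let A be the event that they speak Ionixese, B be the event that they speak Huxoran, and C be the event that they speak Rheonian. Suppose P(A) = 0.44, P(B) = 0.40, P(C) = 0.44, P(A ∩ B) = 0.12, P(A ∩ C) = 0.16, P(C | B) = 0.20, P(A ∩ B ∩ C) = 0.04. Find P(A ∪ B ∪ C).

0.96

P(B ∩ C) = P(B)·P(C|B) = 0.40 × 0.20 = 0.08
P(A ∪ B ∪ C) = 0.44 + 0.40 + 0.44 − 0.12 − 0.16 − 0.08 + 0.04 = 0.96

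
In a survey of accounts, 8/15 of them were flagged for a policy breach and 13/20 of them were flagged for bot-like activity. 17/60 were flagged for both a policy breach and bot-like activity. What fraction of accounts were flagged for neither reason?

1/10

P(at least one) = 8/15 + 13/20 − 17/60 = 9/10
P(none) = 1 − 9/10 = 1/10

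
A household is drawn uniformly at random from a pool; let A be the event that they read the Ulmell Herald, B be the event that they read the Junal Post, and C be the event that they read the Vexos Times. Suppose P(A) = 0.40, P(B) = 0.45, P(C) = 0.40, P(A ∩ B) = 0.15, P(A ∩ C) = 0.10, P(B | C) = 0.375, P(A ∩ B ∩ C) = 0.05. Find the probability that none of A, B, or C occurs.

0.10

P(B ∩ C) = P(C)·P(B|C) = 0.40 × 0.375 = 0.15
P(A ∪ B ∪ C) = 0.40 + 0.45 + 0.40 − 0.15 − 0.10 − 0.15 + 0.05 = 0.90
P(none) = 1 − 0.90 = 0.10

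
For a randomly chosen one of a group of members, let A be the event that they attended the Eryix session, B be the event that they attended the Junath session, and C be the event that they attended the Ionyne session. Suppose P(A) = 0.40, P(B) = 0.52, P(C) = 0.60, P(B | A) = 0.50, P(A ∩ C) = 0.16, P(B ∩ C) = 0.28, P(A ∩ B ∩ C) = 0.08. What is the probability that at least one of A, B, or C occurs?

P(A ∩ B) = P(A)·P(B|A) = 0.40 × 0.50 = 0.20
P(A ∪ B ∪ C) = 0.40 + 0.52 + 0.60 − 0.20 − 0.16 − 0.28 + 0.08 = 0.96

0.96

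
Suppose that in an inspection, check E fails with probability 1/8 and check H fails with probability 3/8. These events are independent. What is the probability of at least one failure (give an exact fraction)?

P(none) = (1 − 1/8) × (1 − 3/8) = 7/8 × 5/8 = 35/64
P(at least one) = 1 − 35/64 = 29/64

29/64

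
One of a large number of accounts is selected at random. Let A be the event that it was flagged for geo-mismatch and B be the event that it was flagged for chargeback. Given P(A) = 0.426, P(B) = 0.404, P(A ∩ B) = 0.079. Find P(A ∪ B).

P(A ∪ B) = 0.426 + 0.404 − 0.079 = 0.751

0.751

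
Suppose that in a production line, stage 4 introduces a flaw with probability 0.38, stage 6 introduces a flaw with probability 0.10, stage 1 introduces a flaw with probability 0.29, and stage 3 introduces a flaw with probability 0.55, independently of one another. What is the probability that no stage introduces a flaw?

0.178281

P(none) = (1 − 0.38) × (1 − 0.10) × (1 − 0.29) × (1 − 0.55) = 0.62 × 0.90 × 0.71 × 0.45 = 0.178281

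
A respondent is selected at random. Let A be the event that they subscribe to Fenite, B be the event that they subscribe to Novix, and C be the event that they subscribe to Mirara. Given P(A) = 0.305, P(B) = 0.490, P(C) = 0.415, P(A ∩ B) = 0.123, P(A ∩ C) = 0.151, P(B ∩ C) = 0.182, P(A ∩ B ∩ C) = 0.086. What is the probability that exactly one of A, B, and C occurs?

0.556

Using the inclusion–exclusion count for exactly one event:
P(exactly one) = 0.305 + 0.490 + 0.415 − 2·0.123 − 2·0.151 − 2·0.182 + 3·0.086 = 0.556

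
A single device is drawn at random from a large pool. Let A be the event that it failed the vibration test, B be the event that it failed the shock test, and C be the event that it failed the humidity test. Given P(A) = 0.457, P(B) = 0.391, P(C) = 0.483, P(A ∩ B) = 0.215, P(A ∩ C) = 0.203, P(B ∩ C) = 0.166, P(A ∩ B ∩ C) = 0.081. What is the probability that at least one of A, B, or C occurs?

0.828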